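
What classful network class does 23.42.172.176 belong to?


First octet: 23
Binary: 00010111
0xxxxxxx -> Class A (1-126)
Class A, default mask 255.0.0.0 (/8)


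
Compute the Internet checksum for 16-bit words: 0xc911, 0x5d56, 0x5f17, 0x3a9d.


Sum all words (with carry folding):
+ 0xc911 = 0xc911
+ 0x5d56 = 0x2668
+ 0x5f17 = 0x857f
+ 0x3a9d = 0xc01c
One's complement: ~0xc01c
Checksum = 0x3fe3


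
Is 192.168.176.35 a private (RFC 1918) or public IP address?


RFC 1918 private ranges:
  10.0.0.0/8 (10.0.0.0 - 10.255.255.255)
  172.16.0.0/12 (172.16.0.0 - 172.31.255.255)
  192.168.0.0/16 (192.168.0.0 - 192.168.255.255)
Private (in 192.168.0.0/16)


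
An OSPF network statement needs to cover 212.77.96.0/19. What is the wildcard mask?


Subnet mask: 255.255.224.0
Wildcard = 255.255.255.255 - subnet mask
255 - 255 = 0
255 - 255 = 0
255 - 224 = 31
255 - 0 = 255
Wildcard: 0.0.31.255


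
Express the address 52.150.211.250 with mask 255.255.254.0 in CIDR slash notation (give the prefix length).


Binary: 11111111.11111111.11111110.00000000
Count leading 1s
Prefix: /23


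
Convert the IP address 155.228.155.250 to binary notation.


155 = 10011011
228 = 11100100
155 = 10011011
250 = 11111010
Binary: 10011011.11100100.10011011.11111010


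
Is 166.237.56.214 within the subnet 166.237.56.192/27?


Subnet network: 166.237.56.192
Test IP AND mask: 166.237.56.192
Yes, 166.237.56.214 is in 166.237.56.192/27


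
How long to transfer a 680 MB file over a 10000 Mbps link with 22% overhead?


Effective throughput = 10000 * (1 - 22/100) = 7800 Mbps
File size in Mb = 680 * 8 = 5440 Mb
Time = 5440 / 7800
Time = 0.6974 seconds


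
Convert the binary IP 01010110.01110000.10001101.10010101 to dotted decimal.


01010110 = 86
01110000 = 112
10001101 = 141
10010101 = 149
IP: 86.112.141.149


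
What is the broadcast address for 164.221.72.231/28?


Network: 164.221.72.224/28
Host bits = 4
Set all host bits to 1:
Broadcast: 164.221.72.239


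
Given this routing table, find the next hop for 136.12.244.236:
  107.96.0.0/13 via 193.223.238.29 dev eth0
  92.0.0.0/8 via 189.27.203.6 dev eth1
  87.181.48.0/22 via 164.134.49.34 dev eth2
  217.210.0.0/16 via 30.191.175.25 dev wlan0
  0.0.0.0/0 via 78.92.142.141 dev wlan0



Longest prefix match for 136.12.244.236:
  /13 107.96.0.0: no
  /8 92.0.0.0: no
  /22 87.181.48.0: no
  /16 217.210.0.0: no
  /0 0.0.0.0: MATCH
Selected: next-hop 78.92.142.141 via wlan0 (matched /0)


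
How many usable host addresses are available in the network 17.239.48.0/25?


Host bits = 32 - 25 = 7
Total addresses = 2^7 = 128
Usable = total - 2 (network and broadcast)
Usable hosts: 126


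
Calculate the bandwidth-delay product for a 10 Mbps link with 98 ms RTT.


BDP = bandwidth * RTT
= 10 Mbps * 98 ms
= 10 * 1e6 * 98 / 1000 bits
= 980000 bits
= 122500 bytes
= 119.6289 KB
BDP = 980000 bits (122500 bytes)


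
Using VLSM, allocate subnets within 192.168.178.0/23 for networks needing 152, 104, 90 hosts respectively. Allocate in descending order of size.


152 hosts -> /24 (254 usable): 192.168.178.0/24
104 hosts -> /25 (126 usable): 192.168.179.0/25
90 hosts -> /25 (126 usable): 192.168.179.128/25
Allocation: 192.168.178.0/24 (152 hosts, 254 usable); 192.168.179.0/25 (104 hosts, 126 usable); 192.168.179.128/25 (90 hosts, 126 usable)


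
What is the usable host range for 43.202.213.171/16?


Network: 43.202.0.0
Broadcast: 43.202.255.255
First usable = network + 1
Last usable = broadcast - 1
Range: 43.202.0.1 to 43.202.255.254


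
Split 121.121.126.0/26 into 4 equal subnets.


New prefix = 26 + 2 = 28
Each subnet has 16 addresses
  121.121.126.0/28
  121.121.126.16/28
  121.121.126.32/28
  121.121.126.48/28
Subnets: 121.121.126.0/28, 121.121.126.16/28, 121.121.126.32/28, 121.121.126.48/28


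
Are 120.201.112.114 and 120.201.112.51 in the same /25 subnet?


Mask: 255.255.255.128
120.201.112.114 AND mask = 120.201.112.0
120.201.112.51 AND mask = 120.201.112.0
Yes, same subnet (120.201.112.0)


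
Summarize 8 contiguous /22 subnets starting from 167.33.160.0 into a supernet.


Original prefix: /22
Number of subnets: 8 = 2^3
New prefix = 22 - 3 = 19
Supernet: 167.33.160.0/19


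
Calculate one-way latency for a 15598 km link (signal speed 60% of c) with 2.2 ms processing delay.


Speed = 0.6 * 3e5 km/s = 180000 km/s
Propagation delay = 15598 / 180000 = 0.0867 s = 86.6556 ms
Processing delay = 2.2 ms
Total one-way latency = 88.8556 ms


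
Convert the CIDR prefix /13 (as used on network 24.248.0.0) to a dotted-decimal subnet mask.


/13 means 13 network bits, 19 host bits
Binary: 11111111111110000000000000000000
Mask: 255.248.0.0


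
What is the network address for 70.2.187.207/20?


IP:   01000110.00000010.10111011.11001111
Mask: 11111111.11111111.11110000.00000000
AND operation:
Net:  01000110.00000010.10110000.00000000
Network: 70.2.176.0/20


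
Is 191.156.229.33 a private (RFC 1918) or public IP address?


RFC 1918 private ranges:
  10.0.0.0/8 (10.0.0.0 - 10.255.255.255)
  172.16.0.0/12 (172.16.0.0 - 172.31.255.255)
  192.168.0.0/16 (192.168.0.0 - 192.168.255.255)
Public (not in any RFC 1918 range)


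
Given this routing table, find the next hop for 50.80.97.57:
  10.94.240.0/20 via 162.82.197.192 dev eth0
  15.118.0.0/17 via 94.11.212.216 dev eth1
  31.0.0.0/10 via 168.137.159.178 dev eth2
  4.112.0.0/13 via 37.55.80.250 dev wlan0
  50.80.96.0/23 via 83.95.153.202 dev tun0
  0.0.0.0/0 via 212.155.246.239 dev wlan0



Longest prefix match for 50.80.97.57:
  /20 10.94.240.0: no
  /17 15.118.0.0: no
  /10 31.0.0.0: no
  /13 4.112.0.0: no
  /23 50.80.96.0: MATCH
  /0 0.0.0.0: MATCH
Selected: next-hop 83.95.153.202 via tun0 (matched /23)


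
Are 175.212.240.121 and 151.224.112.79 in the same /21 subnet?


Mask: 255.255.248.0
175.212.240.121 AND mask = 175.212.240.0
151.224.112.79 AND mask = 151.224.112.0
No, different subnets (175.212.240.0 vs 151.224.112.0)


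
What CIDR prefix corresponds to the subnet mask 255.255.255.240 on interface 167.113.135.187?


Binary: 11111111.11111111.11111111.11110000
Count leading 1s
Prefix: /28


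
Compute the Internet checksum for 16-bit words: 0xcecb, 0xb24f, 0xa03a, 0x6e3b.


Sum all words (with carry folding):
+ 0xcecb = 0xcecb
+ 0xb24f = 0x811b
+ 0xa03a = 0x2156
+ 0x6e3b = 0x8f91
One's complement: ~0x8f91
Checksum = 0x706e


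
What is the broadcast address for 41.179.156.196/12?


Network: 41.176.0.0/12
Host bits = 20
Set all host bits to 1:
Broadcast: 41.191.255.255


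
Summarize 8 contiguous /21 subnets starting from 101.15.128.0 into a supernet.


Original prefix: /21
Number of subnets: 8 = 2^3
New prefix = 21 - 3 = 18
Supernet: 101.15.128.0/18


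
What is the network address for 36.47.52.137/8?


IP:   00100100.00101111.00110100.10001001
Mask: 11111111.00000000.00000000.00000000
AND operation:
Net:  00100100.00000000.00000000.00000000
Network: 36.0.0.0/8


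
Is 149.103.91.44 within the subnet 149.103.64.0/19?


Subnet network: 149.103.64.0
Test IP AND mask: 149.103.64.0
Yes, 149.103.91.44 is in 149.103.64.0/19


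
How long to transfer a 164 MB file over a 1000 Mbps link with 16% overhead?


Effective throughput = 1000 * (1 - 16/100) = 840 Mbps
File size in Mb = 164 * 8 = 1312 Mb
Time = 1312 / 840
Time = 1.5619 seconds


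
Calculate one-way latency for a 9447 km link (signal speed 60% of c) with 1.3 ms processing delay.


Speed = 0.6 * 3e5 km/s = 180000 km/s
Propagation delay = 9447 / 180000 = 0.0525 s = 52.4833 ms
Processing delay = 1.3 ms
Total one-way latency = 53.7833 ms


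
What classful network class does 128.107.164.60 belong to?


First octet: 128
Binary: 10000000
10xxxxxx -> Class B (128-191)
Class B, default mask 255.255.0.0 (/16)


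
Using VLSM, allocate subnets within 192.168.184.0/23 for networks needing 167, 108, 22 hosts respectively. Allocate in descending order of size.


167 hosts -> /24 (254 usable): 192.168.184.0/24
108 hosts -> /25 (126 usable): 192.168.185.0/25
22 hosts -> /27 (30 usable): 192.168.185.128/27
Allocation: 192.168.184.0/24 (167 hosts, 254 usable); 192.168.185.0/25 (108 hosts, 126 usable); 192.168.185.128/27 (22 hosts, 30 usable)


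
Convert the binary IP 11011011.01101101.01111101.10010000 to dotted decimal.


11011011 = 219
01101101 = 109
01111101 = 125
10010000 = 144
IP: 219.109.125.144


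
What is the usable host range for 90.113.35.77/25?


Network: 90.113.35.0
Broadcast: 90.113.35.127
First usable = network + 1
Last usable = broadcast - 1
Range: 90.113.35.1 to 90.113.35.126


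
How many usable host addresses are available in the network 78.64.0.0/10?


Host bits = 32 - 10 = 22
Total addresses = 2^22 = 4194304
Usable = total - 2 (network and broadcast)
Usable hosts: 4194302


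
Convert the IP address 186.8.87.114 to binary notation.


186 = 10111010
8 = 00001000
87 = 01010111
114 = 01110010
Binary: 10111010.00001000.01010111.01110010


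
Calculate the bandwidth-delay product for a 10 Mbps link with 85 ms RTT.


BDP = bandwidth * RTT
= 10 Mbps * 85 ms
= 10 * 1e6 * 85 / 1000 bits
= 850000 bits
= 106250 bytes
= 103.7598 KB
BDP = 850000 bits (106250 bytes)


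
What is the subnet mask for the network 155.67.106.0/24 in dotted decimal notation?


/24 means 24 network bits, 8 host bits
Binary: 11111111111111111111111100000000
Mask: 255.255.255.0


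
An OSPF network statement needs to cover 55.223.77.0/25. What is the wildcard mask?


Subnet mask: 255.255.255.128
Wildcard = 255.255.255.255 - subnet mask
255 - 255 = 0
255 - 255 = 0
255 - 255 = 0
255 - 128 = 127
Wildcard: 0.0.0.127


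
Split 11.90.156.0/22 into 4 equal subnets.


New prefix = 22 + 2 = 24
Each subnet has 256 addresses
  11.90.156.0/24
  11.90.157.0/24
  11.90.158.0/24
  11.90.159.0/24
Subnets: 11.90.156.0/24, 11.90.157.0/24, 11.90.158.0/24, 11.90.159.0/24


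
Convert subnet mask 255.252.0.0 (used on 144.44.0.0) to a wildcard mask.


Subnet mask: 255.252.0.0
Wildcard = 255.255.255.255 - subnet mask
255 - 255 = 0
255 - 252 = 3
255 - 0 = 255
255 - 0 = 255
Wildcard: 0.3.255.255


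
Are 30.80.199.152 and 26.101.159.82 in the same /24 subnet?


Mask: 255.255.255.0
30.80.199.152 AND mask = 30.80.199.0
26.101.159.82 AND mask = 26.101.159.0
No, different subnets (30.80.199.0 vs 26.101.159.0)


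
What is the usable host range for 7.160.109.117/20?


Network: 7.160.96.0
Broadcast: 7.160.111.255
First usable = network + 1
Last usable = broadcast - 1
Range: 7.160.96.1 to 7.160.111.254


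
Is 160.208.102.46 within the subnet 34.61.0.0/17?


Subnet network: 34.61.0.0
Test IP AND mask: 160.208.0.0
No, 160.208.102.46 is not in 34.61.0.0/17


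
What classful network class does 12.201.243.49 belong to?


First octet: 12
Binary: 00001100
0xxxxxxx -> Class A (1-126)
Class A, default mask 255.0.0.0 (/8)


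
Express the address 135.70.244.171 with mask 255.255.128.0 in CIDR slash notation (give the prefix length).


Binary: 11111111.11111111.10000000.00000000
Count leading 1s
Prefix: /17


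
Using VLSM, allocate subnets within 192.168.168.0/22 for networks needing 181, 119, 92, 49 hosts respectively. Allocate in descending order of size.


181 hosts -> /24 (254 usable): 192.168.168.0/24
119 hosts -> /25 (126 usable): 192.168.169.0/25
92 hosts -> /25 (126 usable): 192.168.169.128/25
49 hosts -> /26 (62 usable): 192.168.170.0/26
Allocation: 192.168.168.0/24 (181 hosts, 254 usable); 192.168.169.0/25 (119 hosts, 126 usable); 192.168.169.128/25 (92 hosts, 126 usable); 192.168.170.0/26 (49 hosts, 62 usable)


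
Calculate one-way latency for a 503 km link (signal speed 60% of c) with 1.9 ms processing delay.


Speed = 0.6 * 3e5 km/s = 180000 km/s
Propagation delay = 503 / 180000 = 0.0028 s = 2.7944 ms
Processing delay = 1.9 ms
Total one-way latency = 4.6944 ms


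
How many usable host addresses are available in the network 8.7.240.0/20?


Host bits = 32 - 20 = 12
Total addresses = 2^12 = 4096
Usable = total - 2 (network and broadcast)
Usable hosts: 4094


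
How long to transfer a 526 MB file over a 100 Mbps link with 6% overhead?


Effective throughput = 100 * (1 - 6/100) = 94 Mbps
File size in Mb = 526 * 8 = 4208 Mb
Time = 4208 / 94
Time = 44.766 seconds


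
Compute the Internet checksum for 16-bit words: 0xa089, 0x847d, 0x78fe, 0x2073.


Sum all words (with carry folding):
+ 0xa089 = 0xa089
+ 0x847d = 0x2507
+ 0x78fe = 0x9e05
+ 0x2073 = 0xbe78
One's complement: ~0xbe78
Checksum = 0x4187


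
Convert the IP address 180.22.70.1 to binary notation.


180 = 10110100
22 = 00010110
70 = 01000110
1 = 00000001
Binary: 10110100.00010110.01000110.00000001


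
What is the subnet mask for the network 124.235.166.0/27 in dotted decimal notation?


/27 means 27 network bits, 5 host bits
Binary: 11111111111111111111111111100000
Mask: 255.255.255.224


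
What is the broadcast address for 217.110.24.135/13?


Network: 217.104.0.0/13
Host bits = 19
Set all host bits to 1:
Broadcast: 217.111.255.255


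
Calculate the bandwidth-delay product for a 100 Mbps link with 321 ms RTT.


BDP = bandwidth * RTT
= 100 Mbps * 321 ms
= 100 * 1e6 * 321 / 1000 bits
= 32100000 bits
= 4012500 bytes
= 3918.457 KB
BDP = 32100000 bits (4012500 bytes)


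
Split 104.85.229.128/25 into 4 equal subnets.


New prefix = 25 + 2 = 27
Each subnet has 32 addresses
  104.85.229.128/27
  104.85.229.160/27
  104.85.229.192/27
  104.85.229.224/27
Subnets: 104.85.229.128/27, 104.85.229.160/27, 104.85.229.192/27, 104.85.229.224/27


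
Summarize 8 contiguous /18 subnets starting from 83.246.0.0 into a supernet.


Original prefix: /18
Number of subnets: 8 = 2^3
New prefix = 18 - 3 = 15
Supernet: 83.246.0.0/15


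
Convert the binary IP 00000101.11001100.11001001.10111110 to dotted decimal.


00000101 = 5
11001100 = 204
11001001 = 201
10111110 = 190
IP: 5.204.201.190


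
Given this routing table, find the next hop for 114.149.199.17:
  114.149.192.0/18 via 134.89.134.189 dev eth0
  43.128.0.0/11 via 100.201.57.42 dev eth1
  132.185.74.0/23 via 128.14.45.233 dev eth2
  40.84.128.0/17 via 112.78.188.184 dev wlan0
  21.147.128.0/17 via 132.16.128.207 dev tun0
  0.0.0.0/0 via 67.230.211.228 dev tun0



Longest prefix match for 114.149.199.17:
  /18 114.149.192.0: MATCH
  /11 43.128.0.0: no
  /23 132.185.74.0: no
  /17 40.84.128.0: no
  /17 21.147.128.0: no
  /0 0.0.0.0: MATCH
Selected: next-hop 134.89.134.189 via eth0 (matched /18)


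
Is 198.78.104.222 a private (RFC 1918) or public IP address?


RFC 1918 private ranges:
  10.0.0.0/8 (10.0.0.0 - 10.255.255.255)
  172.16.0.0/12 (172.16.0.0 - 172.31.255.255)
  192.168.0.0/16 (192.168.0.0 - 192.168.255.255)
Public (not in any RFC 1918 range)


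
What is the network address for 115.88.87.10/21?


IP:   01110011.01011000.01010111.00001010
Mask: 11111111.11111111.11111000.00000000
AND operation:
Net:  01110011.01011000.01010000.00000000
Network: 115.88.80.0/21


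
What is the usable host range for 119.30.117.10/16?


Network: 119.30.0.0
Broadcast: 119.30.255.255
First usable = network + 1
Last usable = broadcast - 1
Range: 119.30.0.1 to 119.30.255.254


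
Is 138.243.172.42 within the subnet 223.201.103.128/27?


Subnet network: 223.201.103.128
Test IP AND mask: 138.243.172.32
No, 138.243.172.42 is not in 223.201.103.128/27


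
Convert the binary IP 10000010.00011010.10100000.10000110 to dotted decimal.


10000010 = 130
00011010 = 26
10100000 = 160
10000110 = 134
IP: 130.26.160.134


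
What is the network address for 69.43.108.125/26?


IP:   01000101.00101011.01101100.01111101
Mask: 11111111.11111111.11111111.11000000
AND operation:
Net:  01000101.00101011.01101100.01000000
Network: 69.43.108.64/26


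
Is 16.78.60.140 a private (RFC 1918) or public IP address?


RFC 1918 private ranges:
  10.0.0.0/8 (10.0.0.0 - 10.255.255.255)
  172.16.0.0/12 (172.16.0.0 - 172.31.255.255)
  192.168.0.0/16 (192.168.0.0 - 192.168.255.255)
Public (not in any RFC 1918 range)


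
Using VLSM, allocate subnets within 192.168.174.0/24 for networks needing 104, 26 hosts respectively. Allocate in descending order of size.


104 hosts -> /25 (126 usable): 192.168.174.0/25
26 hosts -> /27 (30 usable): 192.168.174.128/27
Allocation: 192.168.174.0/25 (104 hosts, 126 usable); 192.168.174.128/27 (26 hosts, 30 usable)


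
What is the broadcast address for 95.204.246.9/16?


Network: 95.204.0.0/16
Host bits = 16
Set all host bits to 1:
Broadcast: 95.204.255.255


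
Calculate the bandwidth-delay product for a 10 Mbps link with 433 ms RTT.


BDP = bandwidth * RTT
= 10 Mbps * 433 ms
= 10 * 1e6 * 433 / 1000 bits
= 4330000 bits
= 541250 bytes
= 528.5645 KB
BDP = 4330000 bits (541250 bytes)


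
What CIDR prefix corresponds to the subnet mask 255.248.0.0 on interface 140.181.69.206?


Binary: 11111111.11111000.00000000.00000000
Count leading 1s
Prefix: /13


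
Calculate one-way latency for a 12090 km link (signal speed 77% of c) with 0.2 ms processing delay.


Speed = 0.77 * 3e5 km/s = 231000 km/s
Propagation delay = 12090 / 231000 = 0.0523 s = 52.3377 ms
Processing delay = 0.2 ms
Total one-way latency = 52.5377 ms


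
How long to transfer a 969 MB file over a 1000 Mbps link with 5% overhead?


Effective throughput = 1000 * (1 - 5/100) = 950 Mbps
File size in Mb = 969 * 8 = 7752 Mb
Time = 7752 / 950
Time = 8.16 seconds


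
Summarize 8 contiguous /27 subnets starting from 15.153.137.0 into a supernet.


Original prefix: /27
Number of subnets: 8 = 2^3
New prefix = 27 - 3 = 24
Supernet: 15.153.137.0/24


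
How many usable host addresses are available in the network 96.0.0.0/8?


Host bits = 32 - 8 = 24
Total addresses = 2^24 = 16777216
Usable = total - 2 (network and broadcast)
Usable hosts: 16777214


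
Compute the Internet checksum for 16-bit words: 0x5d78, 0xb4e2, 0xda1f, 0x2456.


Sum all words (with carry folding):
+ 0x5d78 = 0x5d78
+ 0xb4e2 = 0x125b
+ 0xda1f = 0xec7a
+ 0x2456 = 0x10d1
One's complement: ~0x10d1
Checksum = 0xef2e


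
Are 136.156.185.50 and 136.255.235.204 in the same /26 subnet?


Mask: 255.255.255.192
136.156.185.50 AND mask = 136.156.185.0
136.255.235.204 AND mask = 136.255.235.192
No, different subnets (136.156.185.0 vs 136.255.235.192)


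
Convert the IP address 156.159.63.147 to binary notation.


156 = 10011100
159 = 10011111
63 = 00111111
147 = 10010011
Binary: 10011100.10011111.00111111.10010011


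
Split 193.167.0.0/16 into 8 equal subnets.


New prefix = 16 + 3 = 19
Each subnet has 8192 addresses
  193.167.0.0/19
  193.167.32.0/19
  193.167.64.0/19
  193.167.96.0/19
  193.167.128.0/19
  193.167.160.0/19
  193.167.192.0/19
  193.167.224.0/19
Subnets: 193.167.0.0/19, 193.167.32.0/19, 193.167.64.0/19, 193.167.96.0/19, 193.167.128.0/19, 193.167.160.0/19, 193.167.192.0/19, 193.167.224.0/19


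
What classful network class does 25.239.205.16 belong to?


First octet: 25
Binary: 00011001
0xxxxxxx -> Class A (1-126)
Class A, default mask 255.0.0.0 (/8)


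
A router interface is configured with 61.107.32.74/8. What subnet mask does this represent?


/8 means 8 network bits, 24 host bits
Binary: 11111111000000000000000000000000
Mask: 255.0.0.0


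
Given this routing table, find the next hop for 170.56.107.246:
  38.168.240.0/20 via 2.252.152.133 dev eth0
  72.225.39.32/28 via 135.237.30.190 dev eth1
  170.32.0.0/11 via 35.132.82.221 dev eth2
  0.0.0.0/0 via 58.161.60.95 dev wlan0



Longest prefix match for 170.56.107.246:
  /20 38.168.240.0: no
  /28 72.225.39.32: no
  /11 170.32.0.0: MATCH
  /0 0.0.0.0: MATCH
Selected: next-hop 35.132.82.221 via eth2 (matched /11)


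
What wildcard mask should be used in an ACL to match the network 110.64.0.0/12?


Subnet mask: 255.240.0.0
Wildcard = 255.255.255.255 - subnet mask
255 - 255 = 0
255 - 240 = 15
255 - 0 = 255
255 - 0 = 255
Wildcard: 0.15.255.255


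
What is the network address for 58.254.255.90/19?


IP:   00111010.11111110.11111111.01011010
Mask: 11111111.11111111.11100000.00000000
AND operation:
Net:  00111010.11111110.11100000.00000000
Network: 58.254.224.0/19


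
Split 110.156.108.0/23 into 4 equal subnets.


New prefix = 23 + 2 = 25
Each subnet has 128 addresses
  110.156.108.0/25
  110.156.108.128/25
  110.156.109.0/25
  110.156.109.128/25
Subnets: 110.156.108.0/25, 110.156.108.128/25, 110.156.109.0/25, 110.156.109.128/25


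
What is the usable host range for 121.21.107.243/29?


Network: 121.21.107.240
Broadcast: 121.21.107.247
First usable = network + 1
Last usable = broadcast - 1
Range: 121.21.107.241 to 121.21.107.246


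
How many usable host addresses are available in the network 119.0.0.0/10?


Host bits = 32 - 10 = 22
Total addresses = 2^22 = 4194304
Usable = total - 2 (network and broadcast)
Usable hosts: 4194302


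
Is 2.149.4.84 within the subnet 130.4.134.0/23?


Subnet network: 130.4.134.0
Test IP AND mask: 2.149.4.0
No, 2.149.4.84 is not in 130.4.134.0/23


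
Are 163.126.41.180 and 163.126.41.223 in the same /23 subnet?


Mask: 255.255.254.0
163.126.41.180 AND mask = 163.126.40.0
163.126.41.223 AND mask = 163.126.40.0
Yes, same subnet (163.126.40.0)


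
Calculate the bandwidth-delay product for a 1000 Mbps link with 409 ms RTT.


BDP = bandwidth * RTT
= 1000 Mbps * 409 ms
= 1000 * 1e6 * 409 / 1000 bits
= 409000000 bits
= 51125000 bytes
= 49926.7578 KB
BDP = 409000000 bits (51125000 bytes)


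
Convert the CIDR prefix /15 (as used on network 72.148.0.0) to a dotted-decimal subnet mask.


/15 means 15 network bits, 17 host bits
Binary: 11111111111111100000000000000000
Mask: 255.254.0.0


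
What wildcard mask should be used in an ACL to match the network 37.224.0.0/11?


Subnet mask: 255.224.0.0
Wildcard = 255.255.255.255 - subnet mask
255 - 255 = 0
255 - 224 = 31
255 - 0 = 255
255 - 0 = 255
Wildcard: 0.31.255.255


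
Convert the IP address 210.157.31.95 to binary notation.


210 = 11010010
157 = 10011101
31 = 00011111
95 = 01011111
Binary: 11010010.10011101.00011111.01011111


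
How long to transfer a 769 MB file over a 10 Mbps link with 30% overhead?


Effective throughput = 10 * (1 - 30/100) = 7 Mbps
File size in Mb = 769 * 8 = 6152 Mb
Time = 6152 / 7
Time = 878.8571 seconds


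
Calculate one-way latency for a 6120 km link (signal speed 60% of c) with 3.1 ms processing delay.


Speed = 0.6 * 3e5 km/s = 180000 km/s
Propagation delay = 6120 / 180000 = 0.034 s = 34 ms
Processing delay = 3.1 ms
Total one-way latency = 37.1 ms


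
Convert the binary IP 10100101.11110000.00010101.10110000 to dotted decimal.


10100101 = 165
11110000 = 240
00010101 = 21
10110000 = 176
IP: 165.240.21.176


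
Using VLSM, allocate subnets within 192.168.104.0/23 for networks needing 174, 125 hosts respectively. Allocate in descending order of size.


174 hosts -> /24 (254 usable): 192.168.104.0/24
125 hosts -> /25 (126 usable): 192.168.105.0/25
Allocation: 192.168.104.0/24 (174 hosts, 254 usable); 192.168.105.0/25 (125 hosts, 126 usable)


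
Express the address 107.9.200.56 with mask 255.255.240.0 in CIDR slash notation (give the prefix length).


Binary: 11111111.11111111.11110000.00000000
Count leading 1s
Prefix: /20


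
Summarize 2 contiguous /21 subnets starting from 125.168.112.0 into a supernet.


Original prefix: /21
Number of subnets: 2 = 2^1
New prefix = 21 - 1 = 20
Supernet: 125.168.112.0/20


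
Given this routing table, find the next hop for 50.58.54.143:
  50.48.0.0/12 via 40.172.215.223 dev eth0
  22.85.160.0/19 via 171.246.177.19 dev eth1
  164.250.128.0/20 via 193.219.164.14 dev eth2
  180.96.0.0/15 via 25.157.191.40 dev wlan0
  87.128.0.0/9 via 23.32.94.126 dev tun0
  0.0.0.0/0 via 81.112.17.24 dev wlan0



Longest prefix match for 50.58.54.143:
  /12 50.48.0.0: MATCH
  /19 22.85.160.0: no
  /20 164.250.128.0: no
  /15 180.96.0.0: no
  /9 87.128.0.0: no
  /0 0.0.0.0: MATCH
Selected: next-hop 40.172.215.223 via eth0 (matched /12)


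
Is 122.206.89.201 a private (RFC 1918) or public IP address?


RFC 1918 private ranges:
  10.0.0.0/8 (10.0.0.0 - 10.255.255.255)
  172.16.0.0/12 (172.16.0.0 - 172.31.255.255)
  192.168.0.0/16 (192.168.0.0 - 192.168.255.255)
Public (not in any RFC 1918 range)


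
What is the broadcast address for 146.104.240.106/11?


Network: 146.96.0.0/11
Host bits = 21
Set all host bits to 1:
Broadcast: 146.127.255.255


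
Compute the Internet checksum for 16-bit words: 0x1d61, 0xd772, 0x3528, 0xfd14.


Sum all words (with carry folding):
+ 0x1d61 = 0x1d61
+ 0xd772 = 0xf4d3
+ 0x3528 = 0x29fc
+ 0xfd14 = 0x2711
One's complement: ~0x2711
Checksum = 0xd8ee


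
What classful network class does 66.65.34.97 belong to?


First octet: 66
Binary: 01000010
0xxxxxxx -> Class A (1-126)
Class A, default mask 255.0.0.0 (/8)


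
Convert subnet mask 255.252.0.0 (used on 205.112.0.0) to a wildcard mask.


Subnet mask: 255.252.0.0
Wildcard = 255.255.255.255 - subnet mask
255 - 255 = 0
255 - 252 = 3
255 - 0 = 255
255 - 0 = 255
Wildcard: 0.3.255.255


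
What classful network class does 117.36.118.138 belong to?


First octet: 117
Binary: 01110101
0xxxxxxx -> Class A (1-126)
Class A, default mask 255.0.0.0 (/8)


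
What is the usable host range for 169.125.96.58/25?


Network: 169.125.96.0
Broadcast: 169.125.96.127
First usable = network + 1
Last usable = broadcast - 1
Range: 169.125.96.1 to 169.125.96.126


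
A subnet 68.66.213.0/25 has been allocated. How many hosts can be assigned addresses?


Host bits = 32 - 25 = 7
Total addresses = 2^7 = 128
Usable = total - 2 (network and broadcast)
Usable hosts: 126


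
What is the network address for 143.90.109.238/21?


IP:   10001111.01011010.01101101.11101110
Mask: 11111111.11111111.11111000.00000000
AND operation:
Net:  10001111.01011010.01101000.00000000
Network: 143.90.104.0/21


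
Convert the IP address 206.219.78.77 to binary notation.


206 = 11001110
219 = 11011011
78 = 01001110
77 = 01001101
Binary: 11001110.11011011.01001110.01001101


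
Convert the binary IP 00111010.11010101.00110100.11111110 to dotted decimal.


00111010 = 58
11010101 = 213
00110100 = 52
11111110 = 254
IP: 58.213.52.254


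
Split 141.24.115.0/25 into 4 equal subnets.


New prefix = 25 + 2 = 27
Each subnet has 32 addresses
  141.24.115.0/27
  141.24.115.32/27
  141.24.115.64/27
  141.24.115.96/27
Subnets: 141.24.115.0/27, 141.24.115.32/27, 141.24.115.64/27, 141.24.115.96/27


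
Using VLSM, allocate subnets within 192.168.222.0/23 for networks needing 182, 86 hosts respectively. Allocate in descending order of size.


182 hosts -> /24 (254 usable): 192.168.222.0/24
86 hosts -> /25 (126 usable): 192.168.223.0/25
Allocation: 192.168.222.0/24 (182 hosts, 254 usable); 192.168.223.0/25 (86 hosts, 126 usable)


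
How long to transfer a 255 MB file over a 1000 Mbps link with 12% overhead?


Effective throughput = 1000 * (1 - 12/100) = 880 Mbps
File size in Mb = 255 * 8 = 2040 Mb
Time = 2040 / 880
Time = 2.3182 seconds


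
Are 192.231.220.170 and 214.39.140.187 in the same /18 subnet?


Mask: 255.255.192.0
192.231.220.170 AND mask = 192.231.192.0
214.39.140.187 AND mask = 214.39.128.0
No, different subnets (192.231.192.0 vs 214.39.128.0)


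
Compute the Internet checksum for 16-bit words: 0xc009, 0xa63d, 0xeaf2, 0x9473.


Sum all words (with carry folding):
+ 0xc009 = 0xc009
+ 0xa63d = 0x6647
+ 0xeaf2 = 0x513a
+ 0x9473 = 0xe5ad
One's complement: ~0xe5ad
Checksum = 0x1a52


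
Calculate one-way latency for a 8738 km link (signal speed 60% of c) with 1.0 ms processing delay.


Speed = 0.6 * 3e5 km/s = 180000 km/s
Propagation delay = 8738 / 180000 = 0.0485 s = 48.5444 ms
Processing delay = 1.0 ms
Total one-way latency = 49.5444 ms


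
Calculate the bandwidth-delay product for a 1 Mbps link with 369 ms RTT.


BDP = bandwidth * RTT
= 1 Mbps * 369 ms
= 1 * 1e6 * 369 / 1000 bits
= 369000 bits
= 46125 bytes
= 45.0439 KB
BDP = 369000 bits (46125 bytes)


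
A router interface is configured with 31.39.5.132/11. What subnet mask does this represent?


/11 means 11 network bits, 21 host bits
Binary: 11111111111000000000000000000000
Mask: 255.224.0.0


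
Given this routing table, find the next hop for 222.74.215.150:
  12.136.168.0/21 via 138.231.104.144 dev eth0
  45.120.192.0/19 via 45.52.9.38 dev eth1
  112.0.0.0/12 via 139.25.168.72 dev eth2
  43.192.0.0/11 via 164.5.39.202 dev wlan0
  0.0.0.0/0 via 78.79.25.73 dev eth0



Longest prefix match for 222.74.215.150:
  /21 12.136.168.0: no
  /19 45.120.192.0: no
  /12 112.0.0.0: no
  /11 43.192.0.0: no
  /0 0.0.0.0: MATCH
Selected: next-hop 78.79.25.73 via eth0 (matched /0)


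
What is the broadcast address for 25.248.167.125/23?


Network: 25.248.166.0/23
Host bits = 9
Set all host bits to 1:
Broadcast: 25.248.167.255


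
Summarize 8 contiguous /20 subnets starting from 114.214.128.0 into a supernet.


Original prefix: /20
Number of subnets: 8 = 2^3
New prefix = 20 - 3 = 17
Supernet: 114.214.128.0/17


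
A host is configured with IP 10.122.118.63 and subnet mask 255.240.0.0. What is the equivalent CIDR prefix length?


Binary: 11111111.11110000.00000000.00000000
Count leading 1s
Prefix: /12


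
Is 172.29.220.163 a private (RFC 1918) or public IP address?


RFC 1918 private ranges:
  10.0.0.0/8 (10.0.0.0 - 10.255.255.255)
  172.16.0.0/12 (172.16.0.0 - 172.31.255.255)
  192.168.0.0/16 (192.168.0.0 - 192.168.255.255)
Private (in 172.16.0.0/12)


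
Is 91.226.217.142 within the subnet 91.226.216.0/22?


Subnet network: 91.226.216.0
Test IP AND mask: 91.226.216.0
Yes, 91.226.217.142 is in 91.226.216.0/22


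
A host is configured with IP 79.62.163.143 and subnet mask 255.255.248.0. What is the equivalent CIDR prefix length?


Binary: 11111111.11111111.11111000.00000000
Count leading 1s
Prefix: /21


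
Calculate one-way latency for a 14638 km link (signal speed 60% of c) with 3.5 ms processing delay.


Speed = 0.6 * 3e5 km/s = 180000 km/s
Propagation delay = 14638 / 180000 = 0.0813 s = 81.3222 ms
Processing delay = 3.5 ms
Total one-way latency = 84.8222 ms


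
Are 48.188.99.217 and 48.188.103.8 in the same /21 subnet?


Mask: 255.255.248.0
48.188.99.217 AND mask = 48.188.96.0
48.188.103.8 AND mask = 48.188.96.0
Yes, same subnet (48.188.96.0)


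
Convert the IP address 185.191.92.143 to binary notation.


185 = 10111001
191 = 10111111
92 = 01011100
143 = 10001111
Binary: 10111001.10111111.01011100.10001111


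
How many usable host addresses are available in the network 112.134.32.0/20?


Host bits = 32 - 20 = 12
Total addresses = 2^12 = 4096
Usable = total - 2 (network and broadcast)
Usable hosts: 4094


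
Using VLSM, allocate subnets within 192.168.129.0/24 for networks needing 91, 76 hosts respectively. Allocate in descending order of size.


91 hosts -> /25 (126 usable): 192.168.129.0/25
76 hosts -> /25 (126 usable): 192.168.129.128/25
Allocation: 192.168.129.0/25 (91 hosts, 126 usable); 192.168.129.128/25 (76 hosts, 126 usable)


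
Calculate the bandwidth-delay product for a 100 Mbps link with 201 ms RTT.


BDP = bandwidth * RTT
= 100 Mbps * 201 ms
= 100 * 1e6 * 201 / 1000 bits
= 20100000 bits
= 2512500 bytes
= 2453.6133 KB
BDP = 20100000 bits (2512500 bytes)


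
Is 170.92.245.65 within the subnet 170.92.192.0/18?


Subnet network: 170.92.192.0
Test IP AND mask: 170.92.192.0
Yes, 170.92.245.65 is in 170.92.192.0/18


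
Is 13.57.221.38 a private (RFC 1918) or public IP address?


RFC 1918 private ranges:
  10.0.0.0/8 (10.0.0.0 - 10.255.255.255)
  172.16.0.0/12 (172.16.0.0 - 172.31.255.255)
  192.168.0.0/16 (192.168.0.0 - 192.168.255.255)
Public (not in any RFC 1918 range)


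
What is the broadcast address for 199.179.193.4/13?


Network: 199.176.0.0/13
Host bits = 19
Set all host bits to 1:
Broadcast: 199.183.255.255


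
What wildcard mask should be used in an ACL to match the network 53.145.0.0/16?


Subnet mask: 255.255.0.0
Wildcard = 255.255.255.255 - subnet mask
255 - 255 = 0
255 - 255 = 0
255 - 0 = 255
255 - 0 = 255
Wildcard: 0.0.255.255


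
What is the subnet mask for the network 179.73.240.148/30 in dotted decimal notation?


/30 means 30 network bits, 2 host bits
Binary: 11111111111111111111111111111100
Mask: 255.255.255.252


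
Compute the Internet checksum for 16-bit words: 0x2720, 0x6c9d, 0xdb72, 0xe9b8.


Sum all words (with carry folding):
+ 0x2720 = 0x2720
+ 0x6c9d = 0x93bd
+ 0xdb72 = 0x6f30
+ 0xe9b8 = 0x58e9
One's complement: ~0x58e9
Checksum = 0xa716


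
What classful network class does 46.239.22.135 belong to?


First octet: 46
Binary: 00101110
0xxxxxxx -> Class A (1-126)
Class A, default mask 255.0.0.0 (/8)


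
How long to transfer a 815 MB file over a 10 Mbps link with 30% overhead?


Effective throughput = 10 * (1 - 30/100) = 7 Mbps
File size in Mb = 815 * 8 = 6520 Mb
Time = 6520 / 7
Time = 931.4286 seconds


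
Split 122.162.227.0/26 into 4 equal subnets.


New prefix = 26 + 2 = 28
Each subnet has 16 addresses
  122.162.227.0/28
  122.162.227.16/28
  122.162.227.32/28
  122.162.227.48/28
Subnets: 122.162.227.0/28, 122.162.227.16/28, 122.162.227.32/28, 122.162.227.48/28


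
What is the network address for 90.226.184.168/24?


IP:   01011010.11100010.10111000.10101000
Mask: 11111111.11111111.11111111.00000000
AND operation:
Net:  01011010.11100010.10111000.00000000
Network: 90.226.184.0/24


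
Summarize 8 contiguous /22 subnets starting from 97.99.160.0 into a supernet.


Original prefix: /22
Number of subnets: 8 = 2^3
New prefix = 22 - 3 = 19
Supernet: 97.99.160.0/19


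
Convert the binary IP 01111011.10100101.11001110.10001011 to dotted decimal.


01111011 = 123
10100101 = 165
11001110 = 206
10001011 = 139
IP: 123.165.206.139


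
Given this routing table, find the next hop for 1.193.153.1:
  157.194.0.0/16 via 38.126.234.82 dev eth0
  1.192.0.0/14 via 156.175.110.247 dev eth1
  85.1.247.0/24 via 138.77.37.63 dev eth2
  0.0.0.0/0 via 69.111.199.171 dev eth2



Longest prefix match for 1.193.153.1:
  /16 157.194.0.0: no
  /14 1.192.0.0: MATCH
  /24 85.1.247.0: no
  /0 0.0.0.0: MATCH
Selected: next-hop 156.175.110.247 via eth1 (matched /14)


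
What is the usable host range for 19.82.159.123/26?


Network: 19.82.159.64
Broadcast: 19.82.159.127
First usable = network + 1
Last usable = broadcast - 1
Range: 19.82.159.65 to 19.82.159.126


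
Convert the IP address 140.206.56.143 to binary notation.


140 = 10001100
206 = 11001110
56 = 00111000
143 = 10001111
Binary: 10001100.11001110.00111000.10001111


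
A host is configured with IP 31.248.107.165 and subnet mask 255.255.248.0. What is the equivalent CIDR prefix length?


Binary: 11111111.11111111.11111000.00000000
Count leading 1s
Prefix: /21


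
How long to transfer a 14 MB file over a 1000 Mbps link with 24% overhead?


Effective throughput = 1000 * (1 - 24/100) = 760 Mbps
File size in Mb = 14 * 8 = 112 Mb
Time = 112 / 760
Time = 0.1474 seconds


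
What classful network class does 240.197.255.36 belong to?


First octet: 240
Binary: 11110000
1111xxxx -> Class E (240-255)
Class E (reserved), default mask N/A


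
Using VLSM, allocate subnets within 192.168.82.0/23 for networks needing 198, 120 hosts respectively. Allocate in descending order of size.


198 hosts -> /24 (254 usable): 192.168.82.0/24
120 hosts -> /25 (126 usable): 192.168.83.0/25
Allocation: 192.168.82.0/24 (198 hosts, 254 usable); 192.168.83.0/25 (120 hosts, 126 usable)


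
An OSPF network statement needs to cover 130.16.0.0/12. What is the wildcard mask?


Subnet mask: 255.240.0.0
Wildcard = 255.255.255.255 - subnet mask
255 - 255 = 0
255 - 240 = 15
255 - 0 = 255
255 - 0 = 255
Wildcard: 0.15.255.255


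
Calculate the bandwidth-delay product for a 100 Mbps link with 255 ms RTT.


BDP = bandwidth * RTT
= 100 Mbps * 255 ms
= 100 * 1e6 * 255 / 1000 bits
= 25500000 bits
= 3187500 bytes
= 3112.793 KB
BDP = 25500000 bits (3187500 bytes)


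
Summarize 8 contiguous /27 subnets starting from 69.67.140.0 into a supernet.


Original prefix: /27
Number of subnets: 8 = 2^3
New prefix = 27 - 3 = 24
Supernet: 69.67.140.0/24


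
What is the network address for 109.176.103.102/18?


IP:   01101101.10110000.01100111.01100110
Mask: 11111111.11111111.11000000.00000000
AND operation:
Net:  01101101.10110000.01000000.00000000
Network: 109.176.64.0/18


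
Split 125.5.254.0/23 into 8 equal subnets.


New prefix = 23 + 3 = 26
Each subnet has 64 addresses
  125.5.254.0/26
  125.5.254.64/26
  125.5.254.128/26
  125.5.254.192/26
  125.5.255.0/26
  125.5.255.64/26
  125.5.255.128/26
  125.5.255.192/26
Subnets: 125.5.254.0/26, 125.5.254.64/26, 125.5.254.128/26, 125.5.254.192/26, 125.5.255.0/26, 125.5.255.64/26, 125.5.255.128/26, 125.5.255.192/26


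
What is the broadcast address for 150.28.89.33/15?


Network: 150.28.0.0/15
Host bits = 17
Set all host bits to 1:
Broadcast: 150.29.255.255


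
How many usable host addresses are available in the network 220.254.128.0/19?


Host bits = 32 - 19 = 13
Total addresses = 2^13 = 8192
Usable = total - 2 (network and broadcast)
Usable hosts: 8190


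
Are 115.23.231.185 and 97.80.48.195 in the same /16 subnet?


Mask: 255.255.0.0
115.23.231.185 AND mask = 115.23.0.0
97.80.48.195 AND mask = 97.80.0.0
No, different subnets (115.23.0.0 vs 97.80.0.0)


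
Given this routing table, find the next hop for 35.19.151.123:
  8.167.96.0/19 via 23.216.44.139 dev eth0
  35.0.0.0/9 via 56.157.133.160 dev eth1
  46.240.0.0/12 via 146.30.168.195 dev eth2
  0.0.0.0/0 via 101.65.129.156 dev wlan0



Longest prefix match for 35.19.151.123:
  /19 8.167.96.0: no
  /9 35.0.0.0: MATCH
  /12 46.240.0.0: no
  /0 0.0.0.0: MATCH
Selected: next-hop 56.157.133.160 via eth1 (matched /9)


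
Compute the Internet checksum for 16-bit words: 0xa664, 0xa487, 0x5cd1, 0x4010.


Sum all words (with carry folding):
+ 0xa664 = 0xa664
+ 0xa487 = 0x4aec
+ 0x5cd1 = 0xa7bd
+ 0x4010 = 0xe7cd
One's complement: ~0xe7cd
Checksum = 0x1832


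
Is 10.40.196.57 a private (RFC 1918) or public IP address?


RFC 1918 private ranges:
  10.0.0.0/8 (10.0.0.0 - 10.255.255.255)
  172.16.0.0/12 (172.16.0.0 - 172.31.255.255)
  192.168.0.0/16 (192.168.0.0 - 192.168.255.255)
Private (in 10.0.0.0/8)


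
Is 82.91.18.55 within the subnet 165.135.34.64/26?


Subnet network: 165.135.34.64
Test IP AND mask: 82.91.18.0
No, 82.91.18.55 is not in 165.135.34.64/26


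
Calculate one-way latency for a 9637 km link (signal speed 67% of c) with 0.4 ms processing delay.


Speed = 0.67 * 3e5 km/s = 201000 km/s
Propagation delay = 9637 / 201000 = 0.0479 s = 47.9453 ms
Processing delay = 0.4 ms
Total one-way latency = 48.3453 ms


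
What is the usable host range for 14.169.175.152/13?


Network: 14.168.0.0
Broadcast: 14.175.255.255
First usable = network + 1
Last usable = broadcast - 1
Range: 14.168.0.1 to 14.175.255.254


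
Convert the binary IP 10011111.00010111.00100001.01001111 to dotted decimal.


10011111 = 159
00010111 = 23
00100001 = 33
01001111 = 79
IP: 159.23.33.79


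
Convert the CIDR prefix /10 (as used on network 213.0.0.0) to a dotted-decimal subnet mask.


/10 means 10 network bits, 22 host bits
Binary: 11111111110000000000000000000000
Mask: 255.192.0.0


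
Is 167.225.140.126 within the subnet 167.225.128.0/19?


Subnet network: 167.225.128.0
Test IP AND mask: 167.225.128.0
Yes, 167.225.140.126 is in 167.225.128.0/19


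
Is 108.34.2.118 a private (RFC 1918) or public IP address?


RFC 1918 private ranges:
  10.0.0.0/8 (10.0.0.0 - 10.255.255.255)
  172.16.0.0/12 (172.16.0.0 - 172.31.255.255)
  192.168.0.0/16 (192.168.0.0 - 192.168.255.255)
Public (not in any RFC 1918 range)
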